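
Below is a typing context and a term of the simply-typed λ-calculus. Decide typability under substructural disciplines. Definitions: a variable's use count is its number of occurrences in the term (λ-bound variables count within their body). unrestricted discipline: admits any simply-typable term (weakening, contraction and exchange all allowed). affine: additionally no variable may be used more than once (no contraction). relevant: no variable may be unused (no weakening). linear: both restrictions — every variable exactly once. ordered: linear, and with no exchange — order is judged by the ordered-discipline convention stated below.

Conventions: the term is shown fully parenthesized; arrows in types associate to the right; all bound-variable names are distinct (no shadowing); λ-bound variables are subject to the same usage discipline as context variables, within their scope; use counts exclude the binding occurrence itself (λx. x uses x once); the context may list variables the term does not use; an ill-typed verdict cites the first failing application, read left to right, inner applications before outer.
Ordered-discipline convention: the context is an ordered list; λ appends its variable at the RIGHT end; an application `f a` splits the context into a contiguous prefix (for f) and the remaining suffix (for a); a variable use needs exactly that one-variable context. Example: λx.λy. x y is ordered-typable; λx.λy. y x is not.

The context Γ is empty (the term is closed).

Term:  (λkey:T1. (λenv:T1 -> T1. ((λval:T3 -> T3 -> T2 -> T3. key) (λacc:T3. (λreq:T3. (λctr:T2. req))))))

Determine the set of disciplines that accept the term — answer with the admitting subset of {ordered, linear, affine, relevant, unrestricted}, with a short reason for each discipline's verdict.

accepted by: affine, unrestricted
counts: key (bound)=1; env (bound)=0; val (bound)=0; acc (bound)=0; req (bound)=1; ctr (bound)=0
use order (left to right): key, req
typing: well-typed at T1 -> (T1 -> T1) -> T1
ordered: ✗, unused: env, val, acc, ctr — weakening required
linear: ✗, unused: env, val, acc, ctr — weakening required
affine: ✓, at most one use each (key, env, val, acc, req, ctr)
relevant: ✗, unused: env, val, acc, ctr — weakening required
unrestricted: ✓, well-typed at T1 -> (T1 -> T1) -> T1; no restrictions here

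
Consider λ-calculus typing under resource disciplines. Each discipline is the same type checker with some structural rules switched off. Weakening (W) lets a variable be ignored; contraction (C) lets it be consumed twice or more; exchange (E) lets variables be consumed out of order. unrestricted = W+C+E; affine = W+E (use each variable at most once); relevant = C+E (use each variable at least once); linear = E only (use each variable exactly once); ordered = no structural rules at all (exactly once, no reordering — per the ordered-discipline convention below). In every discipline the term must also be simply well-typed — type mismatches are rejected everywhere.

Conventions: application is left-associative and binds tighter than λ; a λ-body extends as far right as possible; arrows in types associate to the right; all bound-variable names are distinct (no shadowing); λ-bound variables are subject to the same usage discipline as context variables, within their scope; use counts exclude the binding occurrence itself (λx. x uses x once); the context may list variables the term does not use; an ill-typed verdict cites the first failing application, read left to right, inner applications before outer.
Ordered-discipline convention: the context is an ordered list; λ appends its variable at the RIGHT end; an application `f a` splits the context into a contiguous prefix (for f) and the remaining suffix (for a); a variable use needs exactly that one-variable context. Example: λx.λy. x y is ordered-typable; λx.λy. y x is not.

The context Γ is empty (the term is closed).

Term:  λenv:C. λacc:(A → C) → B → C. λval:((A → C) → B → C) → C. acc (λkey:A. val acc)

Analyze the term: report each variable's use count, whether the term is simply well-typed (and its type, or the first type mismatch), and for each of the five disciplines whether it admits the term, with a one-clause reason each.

counts: env [bound]: 0×; acc [bound]: 2×; val [bound]: 1×; key [bound]: 0×
use order (left to right): acc, val, acc
typing: ✓ — C → ((A → C) → B → C) → (((A → C) → B → C) → C) → B → C
ordered ✗ (needs contraction — acc ×2; unused: env, key — weakening required)
linear ✗ (needs contraction — acc ×2; unused: env, key — weakening required)
affine ✗ (needs contraction — acc ×2)
relevant ✗ (unused: env, key — weakening required)
unrestricted ✓ (simply typable at C → ((A → C) → B → C) → (((A → C) → B → C) → C) → B → C; W, C, E all held)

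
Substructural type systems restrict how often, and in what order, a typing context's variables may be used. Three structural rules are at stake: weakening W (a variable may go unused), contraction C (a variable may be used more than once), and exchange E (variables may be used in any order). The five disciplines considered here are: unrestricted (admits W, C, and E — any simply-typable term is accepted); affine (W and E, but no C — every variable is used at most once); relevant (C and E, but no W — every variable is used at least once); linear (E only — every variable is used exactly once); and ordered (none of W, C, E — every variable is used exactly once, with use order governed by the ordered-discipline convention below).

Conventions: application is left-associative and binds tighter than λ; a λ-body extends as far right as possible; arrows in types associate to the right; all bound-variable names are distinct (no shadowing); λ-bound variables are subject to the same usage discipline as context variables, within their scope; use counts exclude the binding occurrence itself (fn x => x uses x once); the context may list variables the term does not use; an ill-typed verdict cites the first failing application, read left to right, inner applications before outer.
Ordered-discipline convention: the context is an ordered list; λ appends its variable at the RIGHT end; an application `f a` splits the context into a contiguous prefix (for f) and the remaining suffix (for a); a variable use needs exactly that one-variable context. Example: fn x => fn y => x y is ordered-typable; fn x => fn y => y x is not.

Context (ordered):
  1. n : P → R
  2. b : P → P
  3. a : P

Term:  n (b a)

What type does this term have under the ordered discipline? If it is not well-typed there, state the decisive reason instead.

term : R
counts: n=1; b=1; a=1
uses in reading order: n, b, a
typing: ✓ — R
all disciplines: ordered ✓ · linear ✓ · affine ✓ · relevant ✓ · unrestricted ✓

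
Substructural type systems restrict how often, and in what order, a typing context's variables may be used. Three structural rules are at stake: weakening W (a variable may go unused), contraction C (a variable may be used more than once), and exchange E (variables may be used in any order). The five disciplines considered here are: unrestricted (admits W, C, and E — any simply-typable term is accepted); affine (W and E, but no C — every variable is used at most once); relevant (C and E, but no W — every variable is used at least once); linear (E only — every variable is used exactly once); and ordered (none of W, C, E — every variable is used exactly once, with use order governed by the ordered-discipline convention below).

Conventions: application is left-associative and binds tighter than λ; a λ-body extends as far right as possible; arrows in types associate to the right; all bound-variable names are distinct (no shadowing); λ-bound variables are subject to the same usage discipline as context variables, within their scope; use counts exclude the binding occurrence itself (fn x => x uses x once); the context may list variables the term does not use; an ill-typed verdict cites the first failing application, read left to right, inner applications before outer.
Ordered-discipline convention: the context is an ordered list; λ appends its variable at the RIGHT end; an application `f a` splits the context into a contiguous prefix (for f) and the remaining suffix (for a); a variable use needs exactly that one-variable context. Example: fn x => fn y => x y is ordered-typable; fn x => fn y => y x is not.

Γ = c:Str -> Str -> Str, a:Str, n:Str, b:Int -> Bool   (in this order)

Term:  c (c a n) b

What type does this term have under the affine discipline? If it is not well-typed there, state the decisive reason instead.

not well-typed under affine — fails simple typing
counts: c: 2×, a: 1×, n: 1×, b: 1×
left-to-right use order: c, c, a, n, b
typing: ill-typed: an application expects Str but receives Int -> Bool
summary: ordered ✗; linear ✗; affine ✗; relevant ✗; unrestricted ✗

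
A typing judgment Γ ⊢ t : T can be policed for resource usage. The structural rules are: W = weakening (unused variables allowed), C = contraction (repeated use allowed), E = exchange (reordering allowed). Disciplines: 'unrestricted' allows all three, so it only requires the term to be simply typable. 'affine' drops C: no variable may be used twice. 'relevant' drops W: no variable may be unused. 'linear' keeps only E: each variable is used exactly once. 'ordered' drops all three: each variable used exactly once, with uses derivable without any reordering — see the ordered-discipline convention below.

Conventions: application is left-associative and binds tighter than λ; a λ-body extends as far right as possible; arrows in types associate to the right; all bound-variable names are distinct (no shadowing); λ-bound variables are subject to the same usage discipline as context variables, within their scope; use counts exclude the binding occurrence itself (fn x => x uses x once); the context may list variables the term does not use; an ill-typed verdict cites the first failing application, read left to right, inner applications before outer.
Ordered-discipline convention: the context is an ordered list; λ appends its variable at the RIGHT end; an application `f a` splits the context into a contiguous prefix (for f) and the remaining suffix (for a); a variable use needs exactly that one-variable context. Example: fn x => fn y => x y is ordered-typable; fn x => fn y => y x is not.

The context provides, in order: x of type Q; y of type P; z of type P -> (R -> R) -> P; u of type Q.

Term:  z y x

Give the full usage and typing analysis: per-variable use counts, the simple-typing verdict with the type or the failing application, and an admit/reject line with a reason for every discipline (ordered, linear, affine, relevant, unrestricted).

usage: x: 1; y: 1; z: 1; u: 0
uses in reading order: z, y, x
typing: ill-typed: a function awaiting R -> R gets Q
ordered: ✗, a type mismatch blocks all five
linear: ✗, the type mismatch rejects it
affine: ✗, not simply typable
relevant: ✗, fails simple typing
unrestricted: ✗, a type mismatch blocks all five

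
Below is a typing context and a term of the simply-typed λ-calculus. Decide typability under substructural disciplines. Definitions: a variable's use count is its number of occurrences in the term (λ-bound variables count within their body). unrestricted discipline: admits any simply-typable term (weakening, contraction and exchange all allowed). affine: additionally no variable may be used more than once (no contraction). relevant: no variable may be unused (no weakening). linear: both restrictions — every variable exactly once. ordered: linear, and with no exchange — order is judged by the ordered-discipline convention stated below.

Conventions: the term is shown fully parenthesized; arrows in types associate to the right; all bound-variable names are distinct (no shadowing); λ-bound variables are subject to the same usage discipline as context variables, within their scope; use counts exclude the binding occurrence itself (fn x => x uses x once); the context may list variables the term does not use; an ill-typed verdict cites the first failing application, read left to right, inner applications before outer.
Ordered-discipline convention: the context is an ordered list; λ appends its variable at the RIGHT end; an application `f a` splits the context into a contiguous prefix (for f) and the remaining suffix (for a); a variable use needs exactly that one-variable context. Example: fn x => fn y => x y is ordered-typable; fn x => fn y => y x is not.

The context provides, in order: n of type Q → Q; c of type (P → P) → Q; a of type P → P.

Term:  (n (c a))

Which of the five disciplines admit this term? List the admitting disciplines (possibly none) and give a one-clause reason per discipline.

admitted in: ordered, linear, affine, relevant, unrestricted
variable uses: n=1, c=1, a=1
uses in reading order: n, c, a
typing: the term checks, with type Q
ordered: ✓, n, c, a: once each, no exchange needed
linear: ✓, exactly-once usage across n, c, a
affine: ✓, no duplicate uses among n, c, a
relevant: ✓, n, c, a: all used, weakening unneeded
unrestricted: ✓, type-checks (Q) and nothing is barred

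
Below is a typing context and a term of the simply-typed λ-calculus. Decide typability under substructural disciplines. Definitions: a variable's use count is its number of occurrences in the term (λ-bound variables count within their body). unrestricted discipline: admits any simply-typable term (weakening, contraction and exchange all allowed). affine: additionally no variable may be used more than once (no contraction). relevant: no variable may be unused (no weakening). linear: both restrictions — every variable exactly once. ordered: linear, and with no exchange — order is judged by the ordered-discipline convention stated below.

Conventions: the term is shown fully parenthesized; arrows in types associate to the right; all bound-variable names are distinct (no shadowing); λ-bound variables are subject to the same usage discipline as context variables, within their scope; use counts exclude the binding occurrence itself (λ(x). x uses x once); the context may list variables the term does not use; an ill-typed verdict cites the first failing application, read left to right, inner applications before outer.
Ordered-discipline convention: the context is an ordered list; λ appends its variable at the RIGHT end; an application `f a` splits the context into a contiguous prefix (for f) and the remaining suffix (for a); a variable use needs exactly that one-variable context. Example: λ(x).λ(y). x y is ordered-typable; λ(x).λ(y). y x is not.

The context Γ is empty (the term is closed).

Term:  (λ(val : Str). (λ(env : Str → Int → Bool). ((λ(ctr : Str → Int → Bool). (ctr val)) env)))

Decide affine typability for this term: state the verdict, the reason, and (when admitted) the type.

yes — at most one use each (val, env, ctr); term : Str → (Str → Int → Bool) → Int → Bool
usage: val (bound): 1×, env (bound): 1×, ctr (bound): 1×
order of uses: ctr, val, env
typing: the term checks, with type Str → (Str → Int → Bool) → Int → Bool
per-discipline verdicts: ordered ✗ | linear ✓ | affine ✓ | relevant ✓ | unrestricted ✓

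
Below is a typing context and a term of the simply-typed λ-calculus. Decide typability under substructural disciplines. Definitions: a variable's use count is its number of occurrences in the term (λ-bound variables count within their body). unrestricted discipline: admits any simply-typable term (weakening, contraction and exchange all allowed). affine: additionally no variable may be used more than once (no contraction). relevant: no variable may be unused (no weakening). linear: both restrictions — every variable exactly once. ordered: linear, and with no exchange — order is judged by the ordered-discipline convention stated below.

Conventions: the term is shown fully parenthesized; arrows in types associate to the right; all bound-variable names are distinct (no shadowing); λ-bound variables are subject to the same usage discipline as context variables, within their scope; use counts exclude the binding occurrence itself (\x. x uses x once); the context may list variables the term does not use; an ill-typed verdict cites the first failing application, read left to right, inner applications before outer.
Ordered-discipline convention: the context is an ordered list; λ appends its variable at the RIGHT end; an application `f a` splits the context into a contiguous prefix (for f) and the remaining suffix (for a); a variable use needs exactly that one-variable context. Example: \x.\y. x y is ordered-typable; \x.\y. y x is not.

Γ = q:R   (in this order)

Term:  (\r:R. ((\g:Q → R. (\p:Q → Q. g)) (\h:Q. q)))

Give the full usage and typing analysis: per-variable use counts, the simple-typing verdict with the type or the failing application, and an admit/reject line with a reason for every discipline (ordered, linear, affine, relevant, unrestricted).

use counts: q: 1, r [bound]: 0, g [bound]: 1, p [bound]: 0, h [bound]: 0
use order (left to right): g, q
typing: the term checks, with type R → (Q → Q) → Q → R
ordered: ✗, unused: r, p, h — weakening required
linear: ✗, unused: r, p, h — weakening required
affine: ✓, q, r, g, p, h: no repeats, contraction unneeded
relevant: ✗, unused: r, p, h — weakening required
unrestricted: ✓, simply typable at R → (Q → Q) → Q → R; W, C, E all held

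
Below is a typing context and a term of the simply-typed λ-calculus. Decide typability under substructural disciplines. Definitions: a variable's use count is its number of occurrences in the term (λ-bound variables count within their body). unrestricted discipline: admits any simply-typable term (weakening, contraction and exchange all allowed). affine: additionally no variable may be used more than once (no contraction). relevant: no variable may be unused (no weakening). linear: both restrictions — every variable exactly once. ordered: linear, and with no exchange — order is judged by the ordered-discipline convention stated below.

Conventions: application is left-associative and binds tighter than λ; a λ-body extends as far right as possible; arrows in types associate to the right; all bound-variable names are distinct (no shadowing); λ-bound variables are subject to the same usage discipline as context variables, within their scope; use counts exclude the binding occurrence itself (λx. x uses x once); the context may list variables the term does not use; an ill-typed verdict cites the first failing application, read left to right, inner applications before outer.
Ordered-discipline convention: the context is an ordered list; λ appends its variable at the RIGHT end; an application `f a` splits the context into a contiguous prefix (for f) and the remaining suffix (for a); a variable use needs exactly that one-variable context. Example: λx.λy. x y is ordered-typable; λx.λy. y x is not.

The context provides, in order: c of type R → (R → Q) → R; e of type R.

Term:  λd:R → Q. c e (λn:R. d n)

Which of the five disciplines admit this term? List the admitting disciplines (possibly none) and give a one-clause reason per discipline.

accepted by: ordered, linear, affine, relevant, unrestricted
use counts: c ×1; e ×1; d (λ-bound) ×1; n (λ-bound) ×1
order of uses: c, e, d, n
typing: well-typed at (R → Q) → R
ordered ✓ (c, e, d, n: once each, no exchange needed)
linear ✓ (single use per variable (c, e, d, n))
affine ✓ (none of c, e, d, n used more than once)
relevant ✓ (every one of c, e, d, n appears)
unrestricted ✓ (type-checks ((R → Q) → R) and nothing is barred)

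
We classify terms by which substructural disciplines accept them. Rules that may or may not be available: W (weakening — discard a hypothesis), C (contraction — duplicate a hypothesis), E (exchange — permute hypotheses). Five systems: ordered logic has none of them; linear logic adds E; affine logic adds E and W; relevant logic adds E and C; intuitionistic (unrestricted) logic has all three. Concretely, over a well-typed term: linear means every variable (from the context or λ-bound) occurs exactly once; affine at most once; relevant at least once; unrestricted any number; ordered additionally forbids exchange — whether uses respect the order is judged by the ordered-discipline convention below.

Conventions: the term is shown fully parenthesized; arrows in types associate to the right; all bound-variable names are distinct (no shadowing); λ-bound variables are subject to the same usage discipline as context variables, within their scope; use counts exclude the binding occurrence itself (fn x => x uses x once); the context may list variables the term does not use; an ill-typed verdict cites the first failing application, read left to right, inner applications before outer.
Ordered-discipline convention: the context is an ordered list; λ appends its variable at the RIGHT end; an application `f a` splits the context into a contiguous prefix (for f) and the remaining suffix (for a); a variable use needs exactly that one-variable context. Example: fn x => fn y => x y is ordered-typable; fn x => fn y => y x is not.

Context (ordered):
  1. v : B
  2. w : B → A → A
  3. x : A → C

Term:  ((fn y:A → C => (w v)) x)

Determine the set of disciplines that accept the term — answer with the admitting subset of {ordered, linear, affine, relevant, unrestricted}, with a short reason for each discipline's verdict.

admitted in: affine, unrestricted
variable uses: v=1; w=1; x=1; y [bound]=0
left-to-right use order: w, v, x
typing: well-typed at A → A
ordered ✗ (needs weakening: y unused)
linear ✗ (needs weakening: y unused)
affine ✓ (at most one use each (v, w, x, y))
relevant ✗ (needs weakening: y unused)
unrestricted ✓ (well-typed at A → A; no restrictions here)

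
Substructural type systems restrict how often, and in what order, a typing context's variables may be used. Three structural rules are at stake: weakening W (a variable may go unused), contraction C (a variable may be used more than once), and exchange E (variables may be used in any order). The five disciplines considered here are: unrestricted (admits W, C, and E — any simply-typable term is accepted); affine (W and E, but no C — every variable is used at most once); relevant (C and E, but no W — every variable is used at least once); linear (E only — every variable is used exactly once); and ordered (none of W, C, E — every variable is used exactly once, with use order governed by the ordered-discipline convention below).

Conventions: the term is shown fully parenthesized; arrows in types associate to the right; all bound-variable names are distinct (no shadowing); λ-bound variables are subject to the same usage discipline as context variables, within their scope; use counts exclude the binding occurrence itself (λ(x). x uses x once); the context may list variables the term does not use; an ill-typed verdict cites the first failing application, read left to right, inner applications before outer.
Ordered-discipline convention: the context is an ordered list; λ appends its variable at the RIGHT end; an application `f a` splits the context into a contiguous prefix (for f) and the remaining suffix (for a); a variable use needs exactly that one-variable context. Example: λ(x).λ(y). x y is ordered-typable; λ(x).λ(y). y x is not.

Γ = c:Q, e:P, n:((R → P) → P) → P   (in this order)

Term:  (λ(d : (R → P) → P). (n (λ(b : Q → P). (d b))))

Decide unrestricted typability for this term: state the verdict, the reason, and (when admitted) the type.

no — fails simple typing
use counts: c ×0, e ×0, n ×1, d [bound] ×1, b [bound] ×1
order of uses: n, d, b
typing: ill-typed: argument of type Q → P where R → P is required
all disciplines: ordered ✗ | linear ✗ | affine ✗ | relevant ✗ | unrestricted ✗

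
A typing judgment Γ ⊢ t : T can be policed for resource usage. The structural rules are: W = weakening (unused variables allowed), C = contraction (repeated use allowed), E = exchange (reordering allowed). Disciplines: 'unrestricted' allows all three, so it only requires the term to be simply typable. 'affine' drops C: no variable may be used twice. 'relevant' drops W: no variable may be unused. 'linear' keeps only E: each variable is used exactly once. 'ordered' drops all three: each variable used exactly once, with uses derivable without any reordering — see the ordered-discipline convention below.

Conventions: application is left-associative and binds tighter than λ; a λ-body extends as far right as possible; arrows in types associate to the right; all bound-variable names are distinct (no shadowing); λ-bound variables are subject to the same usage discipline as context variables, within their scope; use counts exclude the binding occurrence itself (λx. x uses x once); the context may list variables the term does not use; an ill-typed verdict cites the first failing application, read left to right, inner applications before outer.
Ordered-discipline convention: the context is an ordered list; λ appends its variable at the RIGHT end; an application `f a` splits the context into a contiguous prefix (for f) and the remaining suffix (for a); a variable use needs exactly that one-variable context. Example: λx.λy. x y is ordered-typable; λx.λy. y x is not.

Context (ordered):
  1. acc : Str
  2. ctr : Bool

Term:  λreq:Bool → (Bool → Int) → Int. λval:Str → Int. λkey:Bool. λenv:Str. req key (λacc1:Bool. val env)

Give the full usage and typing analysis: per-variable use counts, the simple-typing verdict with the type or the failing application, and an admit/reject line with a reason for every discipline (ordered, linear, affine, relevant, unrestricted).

usage: acc=0, ctr=0, req [bound]=1, val [bound]=1, key [bound]=1, env [bound]=1, acc1 [bound]=0
uses in reading order: req, key, val, env
typing: the term checks, with type (Bool → (Bool → Int) → Int) → (Str → Int) → Bool → Str → Int
ordered ✗ (unused: acc, ctr, acc1 — weakening required)
linear ✗ (unused: acc, ctr, acc1 — weakening required)
affine ✓ (at most one use each (acc, ctr, req, val, key, env, acc1))
relevant ✗ (unused: acc, ctr, acc1 — weakening required)
unrestricted ✓ (simply typable at (Bool → (Bool → Int) → Int) → (Str → Int) → Bool → Str → Int; W, C, E all held)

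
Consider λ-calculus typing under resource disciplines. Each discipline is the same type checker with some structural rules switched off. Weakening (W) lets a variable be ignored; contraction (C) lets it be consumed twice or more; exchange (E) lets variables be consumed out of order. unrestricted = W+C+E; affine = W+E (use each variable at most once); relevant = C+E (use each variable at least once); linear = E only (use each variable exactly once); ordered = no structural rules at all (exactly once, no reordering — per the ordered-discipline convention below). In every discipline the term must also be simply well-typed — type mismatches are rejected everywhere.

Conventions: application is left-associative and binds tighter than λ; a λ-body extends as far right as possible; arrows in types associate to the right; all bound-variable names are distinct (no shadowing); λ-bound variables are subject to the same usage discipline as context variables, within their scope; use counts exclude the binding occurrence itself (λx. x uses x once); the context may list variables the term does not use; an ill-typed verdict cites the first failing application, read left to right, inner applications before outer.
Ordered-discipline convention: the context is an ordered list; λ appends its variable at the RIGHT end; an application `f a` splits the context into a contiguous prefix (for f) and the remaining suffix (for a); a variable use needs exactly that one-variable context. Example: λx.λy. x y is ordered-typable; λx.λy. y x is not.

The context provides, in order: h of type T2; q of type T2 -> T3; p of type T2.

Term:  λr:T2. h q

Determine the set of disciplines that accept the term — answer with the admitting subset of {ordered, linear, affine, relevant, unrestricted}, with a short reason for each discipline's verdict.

accepted by: none
counts: h: 1×; q: 1×; p: 0×; r (λ-bound): 0×
order of uses: h, q
typing: ill-typed: applying a non-function (T2)
ordered ✗ (the type mismatch rejects it)
linear ✗ (not simply typable)
affine ✗ (fails simple typing)
relevant ✗ (a type mismatch blocks all five)
unrestricted ✗ (the type mismatch rejects it)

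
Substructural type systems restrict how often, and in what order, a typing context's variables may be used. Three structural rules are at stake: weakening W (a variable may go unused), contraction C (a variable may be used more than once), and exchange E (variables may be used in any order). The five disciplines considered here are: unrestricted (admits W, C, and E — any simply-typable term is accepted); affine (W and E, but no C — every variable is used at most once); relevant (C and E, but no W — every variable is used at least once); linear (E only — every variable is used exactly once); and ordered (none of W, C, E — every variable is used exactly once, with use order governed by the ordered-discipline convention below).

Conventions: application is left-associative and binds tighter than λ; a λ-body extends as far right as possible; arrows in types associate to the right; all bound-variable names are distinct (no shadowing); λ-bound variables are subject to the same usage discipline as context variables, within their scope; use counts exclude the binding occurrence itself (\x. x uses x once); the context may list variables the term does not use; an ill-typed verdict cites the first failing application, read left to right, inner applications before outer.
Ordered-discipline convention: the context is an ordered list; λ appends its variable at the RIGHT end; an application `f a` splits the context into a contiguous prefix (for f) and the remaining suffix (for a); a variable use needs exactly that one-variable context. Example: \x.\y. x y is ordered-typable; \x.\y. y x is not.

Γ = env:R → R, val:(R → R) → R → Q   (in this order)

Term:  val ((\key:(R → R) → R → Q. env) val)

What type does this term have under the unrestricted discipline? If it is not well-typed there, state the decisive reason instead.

term : R → Q
variable uses: env: 1; val: 2; key [bound]: 0
order of uses: val, env, val
typing: ✓ — R → Q
across the five disciplines: ordered ✗, linear ✗, affine ✗, relevant ✗, unrestricted ✓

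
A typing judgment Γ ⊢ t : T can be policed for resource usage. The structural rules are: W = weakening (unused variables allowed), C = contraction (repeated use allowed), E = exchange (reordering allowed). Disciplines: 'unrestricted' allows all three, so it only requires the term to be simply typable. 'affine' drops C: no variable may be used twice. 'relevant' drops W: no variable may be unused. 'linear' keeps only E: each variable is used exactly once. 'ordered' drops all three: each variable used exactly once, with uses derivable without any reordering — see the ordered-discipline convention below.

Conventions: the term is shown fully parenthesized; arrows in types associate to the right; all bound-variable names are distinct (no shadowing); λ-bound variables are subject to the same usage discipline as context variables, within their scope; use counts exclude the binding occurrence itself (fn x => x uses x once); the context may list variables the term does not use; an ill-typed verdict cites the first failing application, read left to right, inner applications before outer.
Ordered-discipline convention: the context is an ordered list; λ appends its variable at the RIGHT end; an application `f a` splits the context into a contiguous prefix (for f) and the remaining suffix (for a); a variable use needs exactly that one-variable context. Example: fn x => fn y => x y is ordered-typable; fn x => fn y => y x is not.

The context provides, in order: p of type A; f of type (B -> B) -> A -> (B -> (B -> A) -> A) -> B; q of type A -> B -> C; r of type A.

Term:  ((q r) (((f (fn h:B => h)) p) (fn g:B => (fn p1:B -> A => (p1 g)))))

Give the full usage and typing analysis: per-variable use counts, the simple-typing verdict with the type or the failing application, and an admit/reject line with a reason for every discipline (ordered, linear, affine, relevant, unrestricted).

usage: p: 1, f: 1, q: 1, r: 1, h (λ-bound): 1, g (λ-bound): 1, p1 (λ-bound): 1
left-to-right use order: q, r, f, h, p, p1, g
typing: ✓ — C
ordered ✗ (use order q, r, f, h, p, p1, g needs exchange)
linear ✓ (p, f, q, r, h, g, p1: one use apiece)
affine ✓ (no duplicate uses among p, f, q, r, h, g, p1)
relevant ✓ (at least one use each (p, f, q, r, h, g, p1))
unrestricted ✓ (simply typable at C; W, C, E all held)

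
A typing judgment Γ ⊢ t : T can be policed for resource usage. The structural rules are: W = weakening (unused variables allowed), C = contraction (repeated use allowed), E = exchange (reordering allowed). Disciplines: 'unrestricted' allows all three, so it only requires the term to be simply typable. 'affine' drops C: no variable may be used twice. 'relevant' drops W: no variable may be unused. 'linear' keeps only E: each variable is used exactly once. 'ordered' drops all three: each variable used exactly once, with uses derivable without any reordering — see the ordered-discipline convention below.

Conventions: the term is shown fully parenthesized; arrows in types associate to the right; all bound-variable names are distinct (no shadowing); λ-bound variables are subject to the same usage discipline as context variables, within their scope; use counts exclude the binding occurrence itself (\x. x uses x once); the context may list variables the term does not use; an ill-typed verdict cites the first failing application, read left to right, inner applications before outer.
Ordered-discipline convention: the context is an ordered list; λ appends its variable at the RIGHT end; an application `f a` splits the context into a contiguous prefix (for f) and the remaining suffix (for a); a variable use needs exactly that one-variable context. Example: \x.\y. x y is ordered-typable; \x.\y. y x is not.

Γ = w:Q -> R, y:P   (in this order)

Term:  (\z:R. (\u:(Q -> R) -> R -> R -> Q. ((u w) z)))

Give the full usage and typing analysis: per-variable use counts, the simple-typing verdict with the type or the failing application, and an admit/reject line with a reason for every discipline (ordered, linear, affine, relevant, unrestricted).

use counts: w=1, y=0, z (bound)=1, u (bound)=1
order of uses: u, w, z
typing: the term checks, with type R -> ((Q -> R) -> R -> R -> Q) -> R -> Q
ordered: ✗ — unused: y — weakening required
linear: ✗ — unused: y — weakening required
affine: ✓ — w, y, z, u: no repeats, contraction unneeded
relevant: ✗ — unused: y — weakening required
unrestricted: ✓ — typability at R -> ((Q -> R) -> R -> R -> Q) -> R -> Q is all that's needed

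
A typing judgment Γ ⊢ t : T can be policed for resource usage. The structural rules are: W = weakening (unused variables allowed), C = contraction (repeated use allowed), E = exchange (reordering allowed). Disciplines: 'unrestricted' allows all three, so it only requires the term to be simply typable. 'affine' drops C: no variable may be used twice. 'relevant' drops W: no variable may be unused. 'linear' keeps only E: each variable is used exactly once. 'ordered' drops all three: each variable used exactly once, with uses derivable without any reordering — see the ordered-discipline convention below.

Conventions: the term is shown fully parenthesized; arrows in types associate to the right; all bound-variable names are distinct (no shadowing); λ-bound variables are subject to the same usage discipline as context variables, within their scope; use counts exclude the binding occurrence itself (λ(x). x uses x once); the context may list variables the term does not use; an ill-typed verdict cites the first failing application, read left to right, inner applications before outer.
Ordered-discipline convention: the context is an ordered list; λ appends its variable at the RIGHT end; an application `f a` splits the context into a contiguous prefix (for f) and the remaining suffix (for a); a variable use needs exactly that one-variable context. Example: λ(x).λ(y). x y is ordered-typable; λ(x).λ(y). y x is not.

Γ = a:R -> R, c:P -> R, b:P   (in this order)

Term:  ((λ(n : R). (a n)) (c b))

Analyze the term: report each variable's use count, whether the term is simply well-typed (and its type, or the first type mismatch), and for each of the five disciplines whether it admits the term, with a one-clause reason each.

counts: a=1; c=1; b=1; n (λ-bound)=1
order of uses: a, n, c, b
typing: the term checks, with type R
ordered: ✓, single-use (a, c, b, n), ordered derivation ok
linear: ✓, each of a, c, b, n used exactly once
affine: ✓, at most one use each (a, c, b, n)
relevant: ✓, a, c, b, n: all used, weakening unneeded
unrestricted: ✓, well-typed at R; no restrictions here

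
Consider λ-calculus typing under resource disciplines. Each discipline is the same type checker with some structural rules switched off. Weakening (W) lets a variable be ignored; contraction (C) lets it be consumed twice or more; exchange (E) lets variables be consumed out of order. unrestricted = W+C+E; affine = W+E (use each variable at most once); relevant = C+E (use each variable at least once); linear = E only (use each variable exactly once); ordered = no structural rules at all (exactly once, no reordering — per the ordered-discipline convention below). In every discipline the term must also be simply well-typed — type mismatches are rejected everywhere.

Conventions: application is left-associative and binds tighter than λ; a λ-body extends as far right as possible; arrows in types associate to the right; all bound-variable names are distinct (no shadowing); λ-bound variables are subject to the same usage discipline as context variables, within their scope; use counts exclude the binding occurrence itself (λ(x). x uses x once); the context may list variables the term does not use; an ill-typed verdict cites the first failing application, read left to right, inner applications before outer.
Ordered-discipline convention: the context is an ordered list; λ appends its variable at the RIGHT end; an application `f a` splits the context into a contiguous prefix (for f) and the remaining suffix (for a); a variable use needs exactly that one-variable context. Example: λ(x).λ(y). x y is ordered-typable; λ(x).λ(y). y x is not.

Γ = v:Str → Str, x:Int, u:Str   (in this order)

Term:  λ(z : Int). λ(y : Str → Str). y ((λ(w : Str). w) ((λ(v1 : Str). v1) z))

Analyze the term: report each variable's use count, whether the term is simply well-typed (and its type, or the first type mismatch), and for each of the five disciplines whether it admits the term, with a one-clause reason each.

use counts: v: 0×, x: 0×, u: 0×, z (λ-bound): 1×, y (λ-bound): 1×, w (λ-bound): 1×, v1 (λ-bound): 1×
use order (left to right): y, w, v1, z
typing: ill-typed: argument of type Int where Str is required
ordered: ✗, fails simple typing
linear: ✗, a type mismatch blocks all five
affine: ✗, the type mismatch rejects it
relevant: ✗, not simply typable
unrestricted: ✗, fails simple typing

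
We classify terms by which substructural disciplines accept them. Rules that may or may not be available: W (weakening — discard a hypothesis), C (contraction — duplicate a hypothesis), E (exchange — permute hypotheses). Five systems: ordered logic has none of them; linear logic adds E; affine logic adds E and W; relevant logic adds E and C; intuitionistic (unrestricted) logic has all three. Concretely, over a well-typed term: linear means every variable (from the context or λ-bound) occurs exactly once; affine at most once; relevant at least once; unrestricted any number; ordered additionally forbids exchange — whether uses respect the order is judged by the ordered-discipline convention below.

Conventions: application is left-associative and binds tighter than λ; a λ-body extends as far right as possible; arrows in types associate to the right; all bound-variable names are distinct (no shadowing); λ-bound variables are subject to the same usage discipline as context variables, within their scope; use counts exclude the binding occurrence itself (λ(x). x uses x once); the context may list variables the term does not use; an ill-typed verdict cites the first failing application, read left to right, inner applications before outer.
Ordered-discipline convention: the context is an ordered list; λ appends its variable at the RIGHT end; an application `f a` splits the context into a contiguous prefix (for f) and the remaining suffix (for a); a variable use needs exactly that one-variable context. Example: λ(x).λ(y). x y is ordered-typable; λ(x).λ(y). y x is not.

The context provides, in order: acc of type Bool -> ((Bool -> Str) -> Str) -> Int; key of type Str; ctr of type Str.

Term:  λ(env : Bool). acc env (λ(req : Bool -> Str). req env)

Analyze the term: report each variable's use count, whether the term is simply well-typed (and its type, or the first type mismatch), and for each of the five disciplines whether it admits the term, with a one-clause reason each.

usage: acc: 1×, key: 0×, ctr: 0×, env [bound]: 2×, req [bound]: 1×
order of uses: acc, env, req, env
typing: ✓ — Bool -> Int
ordered: ✗ — env ×2 used more than once (contraction); unused: key, ctr — weakening required
linear: ✗ — env ×2 used more than once (contraction); unused: key, ctr — weakening required
affine: ✗ — env ×2 used more than once (contraction)
relevant: ✗ — unused: key, ctr — weakening required
unrestricted: ✓ — well-typed at Bool -> Int; no restrictions here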